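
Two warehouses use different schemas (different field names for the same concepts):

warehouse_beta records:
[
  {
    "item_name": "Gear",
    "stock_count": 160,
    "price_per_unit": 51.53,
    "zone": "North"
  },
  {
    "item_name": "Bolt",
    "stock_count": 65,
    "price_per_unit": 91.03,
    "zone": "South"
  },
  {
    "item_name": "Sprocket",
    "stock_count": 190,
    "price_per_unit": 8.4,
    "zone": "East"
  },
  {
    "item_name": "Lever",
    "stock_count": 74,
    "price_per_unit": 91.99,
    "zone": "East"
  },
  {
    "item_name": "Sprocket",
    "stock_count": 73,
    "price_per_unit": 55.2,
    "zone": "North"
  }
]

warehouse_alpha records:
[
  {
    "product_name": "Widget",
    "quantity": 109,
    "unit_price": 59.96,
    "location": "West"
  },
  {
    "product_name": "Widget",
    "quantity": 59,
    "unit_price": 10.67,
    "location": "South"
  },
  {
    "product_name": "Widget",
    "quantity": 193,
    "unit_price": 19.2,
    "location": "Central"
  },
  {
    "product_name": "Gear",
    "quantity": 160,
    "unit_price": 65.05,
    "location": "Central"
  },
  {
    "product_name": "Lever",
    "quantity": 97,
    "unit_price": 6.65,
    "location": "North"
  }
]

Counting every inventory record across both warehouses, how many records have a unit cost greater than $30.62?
6

Schema mapping: "price_per_unit" (warehouse_beta) = "unit_price" (warehouse_alpha) = unit cost

Records > $30.62 in warehouse_beta: 4
Records > $30.62 in warehouse_alpha: 2

Total count: 4 + 2 = 6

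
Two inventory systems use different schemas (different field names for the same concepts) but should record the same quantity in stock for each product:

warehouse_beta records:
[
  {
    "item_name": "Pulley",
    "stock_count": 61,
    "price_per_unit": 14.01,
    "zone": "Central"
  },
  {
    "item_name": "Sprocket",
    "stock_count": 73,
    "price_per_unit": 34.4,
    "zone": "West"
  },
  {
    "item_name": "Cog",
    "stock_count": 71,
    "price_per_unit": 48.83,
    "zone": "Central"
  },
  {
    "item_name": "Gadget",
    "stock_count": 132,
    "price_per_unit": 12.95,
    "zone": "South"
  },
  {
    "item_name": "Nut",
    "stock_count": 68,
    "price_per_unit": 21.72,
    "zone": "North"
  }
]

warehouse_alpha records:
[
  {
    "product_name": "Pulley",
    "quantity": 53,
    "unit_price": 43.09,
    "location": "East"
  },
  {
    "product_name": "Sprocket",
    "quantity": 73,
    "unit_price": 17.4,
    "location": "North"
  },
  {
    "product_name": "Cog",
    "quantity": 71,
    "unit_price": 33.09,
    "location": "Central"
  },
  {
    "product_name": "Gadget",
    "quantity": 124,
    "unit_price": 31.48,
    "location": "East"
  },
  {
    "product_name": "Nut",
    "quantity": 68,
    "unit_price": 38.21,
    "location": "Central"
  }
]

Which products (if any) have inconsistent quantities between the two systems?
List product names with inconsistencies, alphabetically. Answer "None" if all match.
Gadget, Pulley

Schema mappings:
- "item_name" (warehouse_beta) = "product_name" (warehouse_alpha) = product name
- "stock_count" (warehouse_beta) = "quantity" (warehouse_alpha) = quantity

Comparison:
  Pulley: 61 vs 53 - MISMATCH
  Sprocket: 73 vs 73 - MATCH
  Cog: 71 vs 71 - MATCH
  Gadget: 132 vs 124 - MISMATCH
  Nut: 68 vs 68 - MATCH

Products with inconsistencies: Gadget, Pulley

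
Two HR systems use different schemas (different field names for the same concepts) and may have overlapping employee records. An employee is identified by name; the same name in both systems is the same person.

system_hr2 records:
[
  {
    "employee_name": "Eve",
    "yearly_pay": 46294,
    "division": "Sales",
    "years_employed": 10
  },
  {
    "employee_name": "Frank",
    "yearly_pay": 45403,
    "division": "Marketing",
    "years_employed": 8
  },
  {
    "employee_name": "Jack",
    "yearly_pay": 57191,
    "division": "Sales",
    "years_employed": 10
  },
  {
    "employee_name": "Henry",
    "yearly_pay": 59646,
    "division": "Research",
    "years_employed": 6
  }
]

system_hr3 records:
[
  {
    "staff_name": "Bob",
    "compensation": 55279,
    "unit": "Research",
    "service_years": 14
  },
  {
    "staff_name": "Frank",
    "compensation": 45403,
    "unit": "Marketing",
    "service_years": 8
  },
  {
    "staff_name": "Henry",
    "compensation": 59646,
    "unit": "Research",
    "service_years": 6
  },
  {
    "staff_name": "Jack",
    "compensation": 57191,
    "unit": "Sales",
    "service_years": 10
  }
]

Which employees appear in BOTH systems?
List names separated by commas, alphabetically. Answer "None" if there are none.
Frank, Henry, Jack

Schema mapping: "employee_name" (system_hr2) = "staff_name" (system_hr3) = employee name

Names in system_hr2: ['Eve', 'Frank', 'Henry', 'Jack']
Names in system_hr3: ['Bob', 'Frank', 'Henry', 'Jack']

Intersection: ['Frank', 'Henry', 'Jack']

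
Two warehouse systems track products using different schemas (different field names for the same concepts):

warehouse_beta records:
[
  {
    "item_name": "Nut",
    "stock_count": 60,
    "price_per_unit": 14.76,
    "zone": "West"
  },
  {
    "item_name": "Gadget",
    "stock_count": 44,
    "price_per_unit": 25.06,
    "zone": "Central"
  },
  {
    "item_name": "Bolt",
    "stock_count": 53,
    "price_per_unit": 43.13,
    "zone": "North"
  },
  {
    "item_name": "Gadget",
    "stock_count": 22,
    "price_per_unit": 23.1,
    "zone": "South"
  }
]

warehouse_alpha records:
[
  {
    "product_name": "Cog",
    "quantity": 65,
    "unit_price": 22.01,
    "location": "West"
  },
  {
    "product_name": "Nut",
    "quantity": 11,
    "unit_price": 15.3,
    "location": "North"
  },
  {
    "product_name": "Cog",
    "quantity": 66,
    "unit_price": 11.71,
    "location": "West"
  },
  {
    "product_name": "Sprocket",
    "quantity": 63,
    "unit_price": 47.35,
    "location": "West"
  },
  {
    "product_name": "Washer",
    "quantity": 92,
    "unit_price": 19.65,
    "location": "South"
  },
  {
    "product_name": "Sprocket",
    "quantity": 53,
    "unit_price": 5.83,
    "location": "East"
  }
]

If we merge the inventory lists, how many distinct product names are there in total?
6

Schema mapping: "item_name" (warehouse_beta) = "product_name" (warehouse_alpha) = product name

Products in warehouse_beta: ['Bolt', 'Gadget', 'Nut']
Products in warehouse_alpha: ['Cog', 'Nut', 'Sprocket', 'Washer']

Union (unique products): ['Bolt', 'Cog', 'Gadget', 'Nut', 'Sprocket', 'Washer']
Count: 6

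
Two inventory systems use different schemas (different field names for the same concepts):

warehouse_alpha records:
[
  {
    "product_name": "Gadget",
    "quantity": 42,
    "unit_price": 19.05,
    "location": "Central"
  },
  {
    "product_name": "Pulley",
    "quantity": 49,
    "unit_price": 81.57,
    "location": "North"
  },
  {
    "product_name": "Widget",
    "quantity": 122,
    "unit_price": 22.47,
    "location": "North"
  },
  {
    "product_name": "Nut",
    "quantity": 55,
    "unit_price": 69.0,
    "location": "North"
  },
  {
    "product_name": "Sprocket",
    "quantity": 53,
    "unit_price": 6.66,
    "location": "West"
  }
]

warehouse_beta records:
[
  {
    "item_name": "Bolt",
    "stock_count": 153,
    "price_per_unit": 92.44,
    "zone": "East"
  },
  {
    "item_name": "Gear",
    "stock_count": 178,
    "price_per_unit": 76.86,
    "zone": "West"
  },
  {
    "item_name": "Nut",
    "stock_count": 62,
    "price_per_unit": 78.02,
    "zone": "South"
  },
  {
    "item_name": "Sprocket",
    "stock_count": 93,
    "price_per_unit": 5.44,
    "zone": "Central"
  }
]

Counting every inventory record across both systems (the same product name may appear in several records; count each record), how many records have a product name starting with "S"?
2

Schema mapping: "product_name" (warehouse_alpha) = "item_name" (warehouse_beta) = product name

Records with product name starting with "S" in warehouse_alpha: 1
Records with product name starting with "S" in warehouse_beta: 1

Total: 1 + 1 = 2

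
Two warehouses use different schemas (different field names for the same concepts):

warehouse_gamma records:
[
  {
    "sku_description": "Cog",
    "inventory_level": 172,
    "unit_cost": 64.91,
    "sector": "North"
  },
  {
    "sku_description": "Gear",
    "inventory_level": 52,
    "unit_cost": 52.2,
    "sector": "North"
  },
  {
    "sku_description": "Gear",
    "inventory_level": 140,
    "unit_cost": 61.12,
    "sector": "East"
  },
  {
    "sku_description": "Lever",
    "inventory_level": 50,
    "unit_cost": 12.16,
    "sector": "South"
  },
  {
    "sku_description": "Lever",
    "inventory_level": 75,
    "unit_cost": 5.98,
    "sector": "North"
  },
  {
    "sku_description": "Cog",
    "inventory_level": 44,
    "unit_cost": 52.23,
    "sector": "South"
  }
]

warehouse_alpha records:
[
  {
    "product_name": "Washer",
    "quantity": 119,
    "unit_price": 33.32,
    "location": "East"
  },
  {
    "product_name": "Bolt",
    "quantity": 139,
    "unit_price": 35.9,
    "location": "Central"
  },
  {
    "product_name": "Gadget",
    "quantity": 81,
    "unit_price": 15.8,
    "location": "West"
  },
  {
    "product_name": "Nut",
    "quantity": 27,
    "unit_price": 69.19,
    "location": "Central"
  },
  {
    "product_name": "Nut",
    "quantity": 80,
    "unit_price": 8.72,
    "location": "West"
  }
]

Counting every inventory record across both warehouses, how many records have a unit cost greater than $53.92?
3

Schema mapping: "unit_cost" (warehouse_gamma) = "unit_price" (warehouse_alpha) = unit cost

Records > $53.92 in warehouse_gamma: 2
Records > $53.92 in warehouse_alpha: 1

Total count: 2 + 1 = 3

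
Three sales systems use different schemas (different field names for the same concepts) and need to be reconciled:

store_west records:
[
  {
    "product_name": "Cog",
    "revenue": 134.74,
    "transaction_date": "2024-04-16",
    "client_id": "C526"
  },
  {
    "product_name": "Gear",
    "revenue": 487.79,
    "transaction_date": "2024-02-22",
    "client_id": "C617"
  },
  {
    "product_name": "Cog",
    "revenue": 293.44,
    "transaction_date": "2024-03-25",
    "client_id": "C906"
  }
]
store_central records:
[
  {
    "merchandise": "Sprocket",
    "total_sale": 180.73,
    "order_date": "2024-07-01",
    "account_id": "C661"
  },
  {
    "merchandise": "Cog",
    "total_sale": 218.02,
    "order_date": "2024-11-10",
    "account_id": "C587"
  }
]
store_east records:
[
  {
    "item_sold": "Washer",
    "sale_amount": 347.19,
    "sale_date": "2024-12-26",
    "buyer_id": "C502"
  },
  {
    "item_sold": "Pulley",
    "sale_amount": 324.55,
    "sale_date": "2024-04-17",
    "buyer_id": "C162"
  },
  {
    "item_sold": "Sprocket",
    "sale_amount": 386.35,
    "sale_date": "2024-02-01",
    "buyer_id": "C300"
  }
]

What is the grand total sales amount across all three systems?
2372.81

Schema reconciliation - all amount fields map to sale amount:

store_west (revenue): 915.97
store_central (total_sale): 398.75
store_east (sale_amount): 1058.09

Grand total: 2372.81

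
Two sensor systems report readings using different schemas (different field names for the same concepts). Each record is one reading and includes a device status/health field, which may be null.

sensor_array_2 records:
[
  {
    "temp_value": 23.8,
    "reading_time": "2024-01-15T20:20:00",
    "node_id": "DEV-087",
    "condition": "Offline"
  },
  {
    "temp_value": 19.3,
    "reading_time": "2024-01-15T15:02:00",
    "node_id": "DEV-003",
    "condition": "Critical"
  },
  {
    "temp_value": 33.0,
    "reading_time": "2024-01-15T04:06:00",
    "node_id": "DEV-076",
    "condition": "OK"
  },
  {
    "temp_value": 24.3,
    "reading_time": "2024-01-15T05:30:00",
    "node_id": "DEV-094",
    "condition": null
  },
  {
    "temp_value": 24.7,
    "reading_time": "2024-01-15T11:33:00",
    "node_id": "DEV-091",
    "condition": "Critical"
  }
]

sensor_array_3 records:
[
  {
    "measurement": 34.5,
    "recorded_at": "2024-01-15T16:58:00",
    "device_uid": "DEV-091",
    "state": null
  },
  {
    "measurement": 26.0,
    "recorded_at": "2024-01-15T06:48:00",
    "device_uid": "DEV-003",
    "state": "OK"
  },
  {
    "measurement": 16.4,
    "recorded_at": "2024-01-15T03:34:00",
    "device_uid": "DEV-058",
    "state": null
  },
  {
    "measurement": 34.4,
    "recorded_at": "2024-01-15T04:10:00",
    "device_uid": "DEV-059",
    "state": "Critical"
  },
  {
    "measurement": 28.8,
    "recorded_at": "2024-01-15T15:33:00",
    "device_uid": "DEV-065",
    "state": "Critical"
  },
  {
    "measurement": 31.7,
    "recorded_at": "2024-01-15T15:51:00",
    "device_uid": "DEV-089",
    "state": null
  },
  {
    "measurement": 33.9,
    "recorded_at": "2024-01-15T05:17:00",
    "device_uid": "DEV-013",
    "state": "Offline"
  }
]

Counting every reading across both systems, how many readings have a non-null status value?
8

Schema mapping: "condition" (sensor_array_2) = "state" (sensor_array_3) = status

Non-null in sensor_array_2: 4
Non-null in sensor_array_3: 4

Total non-null: 4 + 4 = 8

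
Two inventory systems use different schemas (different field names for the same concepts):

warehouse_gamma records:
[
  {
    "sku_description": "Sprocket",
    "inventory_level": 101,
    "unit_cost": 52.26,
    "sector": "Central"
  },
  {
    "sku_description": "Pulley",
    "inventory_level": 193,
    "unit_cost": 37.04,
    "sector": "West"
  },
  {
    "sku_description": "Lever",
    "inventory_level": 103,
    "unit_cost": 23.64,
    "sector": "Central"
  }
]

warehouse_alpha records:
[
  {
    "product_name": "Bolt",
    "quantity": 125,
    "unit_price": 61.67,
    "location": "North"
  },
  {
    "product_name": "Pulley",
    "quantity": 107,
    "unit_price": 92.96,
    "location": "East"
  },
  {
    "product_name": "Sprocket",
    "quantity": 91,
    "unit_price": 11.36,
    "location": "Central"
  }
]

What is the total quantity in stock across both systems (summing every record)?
720

To reconcile these schemas, identify the field holding the quantity in stock in each system:
1. In warehouse_gamma it is "inventory_level"
2. In warehouse_alpha it is "quantity"

From warehouse_gamma: 101 + 193 + 103 = 397
From warehouse_alpha: 125 + 107 + 91 = 323

Total: 397 + 323 = 720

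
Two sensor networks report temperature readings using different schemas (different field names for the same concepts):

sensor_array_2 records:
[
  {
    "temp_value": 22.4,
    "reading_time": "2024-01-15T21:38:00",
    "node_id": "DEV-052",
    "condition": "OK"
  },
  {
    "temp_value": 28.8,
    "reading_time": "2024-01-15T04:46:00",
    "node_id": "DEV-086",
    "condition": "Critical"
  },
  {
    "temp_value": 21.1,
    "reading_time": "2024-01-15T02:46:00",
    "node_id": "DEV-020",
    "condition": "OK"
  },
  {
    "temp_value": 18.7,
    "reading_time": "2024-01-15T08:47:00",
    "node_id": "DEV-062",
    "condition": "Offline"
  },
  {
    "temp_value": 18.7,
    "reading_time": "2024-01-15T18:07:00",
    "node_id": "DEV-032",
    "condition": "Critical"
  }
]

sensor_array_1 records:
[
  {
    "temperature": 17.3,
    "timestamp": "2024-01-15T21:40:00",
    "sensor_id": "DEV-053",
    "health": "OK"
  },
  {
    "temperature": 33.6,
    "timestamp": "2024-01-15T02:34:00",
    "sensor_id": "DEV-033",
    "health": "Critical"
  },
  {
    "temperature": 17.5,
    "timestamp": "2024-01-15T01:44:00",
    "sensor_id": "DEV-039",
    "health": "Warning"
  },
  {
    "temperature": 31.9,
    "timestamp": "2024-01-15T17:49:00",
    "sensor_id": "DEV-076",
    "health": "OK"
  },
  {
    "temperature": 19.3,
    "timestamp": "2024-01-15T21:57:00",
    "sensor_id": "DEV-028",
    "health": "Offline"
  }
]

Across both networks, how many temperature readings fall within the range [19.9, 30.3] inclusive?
3

Schema mapping: "temp_value" (sensor_array_2) = "temperature" (sensor_array_1) = temperature

Readings in [19.9, 30.3] from sensor_array_2: 3
Readings in [19.9, 30.3] from sensor_array_1: 0

Total count: 3 + 0 = 3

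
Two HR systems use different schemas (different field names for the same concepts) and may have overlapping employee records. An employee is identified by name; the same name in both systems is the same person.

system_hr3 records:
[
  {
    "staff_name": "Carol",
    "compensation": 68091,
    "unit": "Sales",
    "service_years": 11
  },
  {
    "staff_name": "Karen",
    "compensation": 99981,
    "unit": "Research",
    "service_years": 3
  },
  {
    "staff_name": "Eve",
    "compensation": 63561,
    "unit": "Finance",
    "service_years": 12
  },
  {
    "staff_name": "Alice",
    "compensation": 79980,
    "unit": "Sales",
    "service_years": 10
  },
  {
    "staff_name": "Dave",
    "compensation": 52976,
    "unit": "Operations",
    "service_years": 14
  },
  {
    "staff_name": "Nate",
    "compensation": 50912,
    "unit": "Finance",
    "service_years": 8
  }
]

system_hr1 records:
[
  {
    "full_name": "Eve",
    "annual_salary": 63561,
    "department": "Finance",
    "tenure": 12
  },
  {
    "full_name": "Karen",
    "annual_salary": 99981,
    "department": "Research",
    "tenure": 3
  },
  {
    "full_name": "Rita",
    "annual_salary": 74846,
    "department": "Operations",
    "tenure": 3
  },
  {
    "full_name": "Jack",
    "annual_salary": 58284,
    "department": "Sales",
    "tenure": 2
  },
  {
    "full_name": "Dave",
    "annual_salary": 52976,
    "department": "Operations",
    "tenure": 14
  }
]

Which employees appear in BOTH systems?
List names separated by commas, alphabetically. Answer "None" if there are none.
Dave, Eve, Karen

Schema mapping: "staff_name" (system_hr3) = "full_name" (system_hr1) = employee name

Names in system_hr3: ['Alice', 'Carol', 'Dave', 'Eve', 'Karen', 'Nate']
Names in system_hr1: ['Dave', 'Eve', 'Jack', 'Karen', 'Rita']

Intersection: ['Dave', 'Eve', 'Karen']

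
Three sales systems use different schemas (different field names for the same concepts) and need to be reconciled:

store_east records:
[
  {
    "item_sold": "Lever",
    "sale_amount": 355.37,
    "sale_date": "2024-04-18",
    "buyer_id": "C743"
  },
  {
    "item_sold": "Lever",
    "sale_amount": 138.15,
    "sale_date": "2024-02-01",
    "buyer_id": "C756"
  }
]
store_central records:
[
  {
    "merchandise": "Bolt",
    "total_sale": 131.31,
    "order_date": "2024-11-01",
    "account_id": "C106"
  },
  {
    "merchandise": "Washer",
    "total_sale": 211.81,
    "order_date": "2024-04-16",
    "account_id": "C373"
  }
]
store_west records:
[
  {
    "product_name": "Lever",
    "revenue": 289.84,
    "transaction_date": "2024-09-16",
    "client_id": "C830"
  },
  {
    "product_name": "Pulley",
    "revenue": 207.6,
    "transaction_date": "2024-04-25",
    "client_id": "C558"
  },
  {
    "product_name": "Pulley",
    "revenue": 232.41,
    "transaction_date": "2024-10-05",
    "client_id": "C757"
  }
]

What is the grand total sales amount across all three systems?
1566.49

Schema reconciliation - all amount fields map to sale amount:

store_east (sale_amount): 493.52
store_central (total_sale): 343.12
store_west (revenue): 729.85

Grand total: 1566.49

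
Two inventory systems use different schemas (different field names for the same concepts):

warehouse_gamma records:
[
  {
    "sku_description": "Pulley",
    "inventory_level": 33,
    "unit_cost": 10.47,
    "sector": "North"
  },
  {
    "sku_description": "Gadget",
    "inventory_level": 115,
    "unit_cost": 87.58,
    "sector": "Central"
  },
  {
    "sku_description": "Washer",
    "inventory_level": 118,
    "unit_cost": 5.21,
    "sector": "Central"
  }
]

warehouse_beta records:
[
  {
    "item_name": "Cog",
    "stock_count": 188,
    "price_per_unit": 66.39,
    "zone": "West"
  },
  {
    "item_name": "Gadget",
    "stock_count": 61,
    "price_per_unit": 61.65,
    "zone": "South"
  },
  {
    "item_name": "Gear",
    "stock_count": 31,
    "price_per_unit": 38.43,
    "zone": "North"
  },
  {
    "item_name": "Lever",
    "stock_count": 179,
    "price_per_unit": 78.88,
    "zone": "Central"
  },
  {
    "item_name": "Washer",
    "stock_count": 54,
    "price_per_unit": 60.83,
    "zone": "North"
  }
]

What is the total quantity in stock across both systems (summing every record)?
779

To reconcile these schemas, identify the field holding the quantity in stock in each system:
1. In warehouse_gamma it is "inventory_level"
2. In warehouse_beta it is "stock_count"

From warehouse_gamma: 33 + 115 + 118 = 266
From warehouse_beta: 188 + 61 + 31 + 179 + 54 = 513

Total: 266 + 513 = 779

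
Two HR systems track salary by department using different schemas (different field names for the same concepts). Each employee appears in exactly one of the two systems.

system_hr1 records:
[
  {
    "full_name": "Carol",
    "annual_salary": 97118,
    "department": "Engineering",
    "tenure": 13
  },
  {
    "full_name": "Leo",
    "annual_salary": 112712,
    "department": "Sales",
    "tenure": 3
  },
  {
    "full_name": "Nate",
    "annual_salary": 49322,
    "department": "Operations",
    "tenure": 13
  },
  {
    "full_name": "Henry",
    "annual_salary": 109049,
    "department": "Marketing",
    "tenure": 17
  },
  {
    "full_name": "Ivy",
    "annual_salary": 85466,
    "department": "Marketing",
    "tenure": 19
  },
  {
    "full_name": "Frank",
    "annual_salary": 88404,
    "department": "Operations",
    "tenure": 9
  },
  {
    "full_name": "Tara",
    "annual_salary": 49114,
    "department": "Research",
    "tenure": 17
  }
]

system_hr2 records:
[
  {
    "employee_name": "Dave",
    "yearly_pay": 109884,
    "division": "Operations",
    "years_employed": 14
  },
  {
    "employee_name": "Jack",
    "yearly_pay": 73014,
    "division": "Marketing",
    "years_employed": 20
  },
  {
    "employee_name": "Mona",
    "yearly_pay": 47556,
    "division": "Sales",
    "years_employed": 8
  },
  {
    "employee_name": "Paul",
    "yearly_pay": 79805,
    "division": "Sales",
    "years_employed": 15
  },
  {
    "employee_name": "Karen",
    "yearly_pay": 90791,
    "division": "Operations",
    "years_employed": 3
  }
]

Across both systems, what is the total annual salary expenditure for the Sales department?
240073

Schema mappings:
- "department" (system_hr1) = "division" (system_hr2) = department
- "annual_salary" (system_hr1) = "yearly_pay" (system_hr2) = salary

Sales salaries from system_hr1: 112712
Sales salaries from system_hr2: 127361

Total: 112712 + 127361 = 240073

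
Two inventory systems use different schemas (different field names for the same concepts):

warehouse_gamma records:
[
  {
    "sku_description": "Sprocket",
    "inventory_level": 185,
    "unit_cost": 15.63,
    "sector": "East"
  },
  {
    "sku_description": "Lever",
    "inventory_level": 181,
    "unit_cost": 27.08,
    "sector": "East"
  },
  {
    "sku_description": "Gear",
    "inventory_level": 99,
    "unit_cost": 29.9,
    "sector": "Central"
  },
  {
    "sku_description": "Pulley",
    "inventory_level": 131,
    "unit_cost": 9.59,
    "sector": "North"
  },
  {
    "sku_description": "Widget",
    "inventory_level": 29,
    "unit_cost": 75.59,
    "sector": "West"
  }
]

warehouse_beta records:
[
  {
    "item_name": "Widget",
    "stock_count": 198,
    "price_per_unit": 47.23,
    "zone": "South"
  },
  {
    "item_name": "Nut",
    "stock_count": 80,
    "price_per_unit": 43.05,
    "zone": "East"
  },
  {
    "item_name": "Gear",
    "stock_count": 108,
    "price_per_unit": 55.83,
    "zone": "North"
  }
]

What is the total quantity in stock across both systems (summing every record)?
1011

To reconcile these schemas, identify the field holding the quantity in stock in each system:
1. In warehouse_gamma it is "inventory_level"
2. In warehouse_beta it is "stock_count"

From warehouse_gamma: 185 + 181 + 99 + 131 + 29 = 625
From warehouse_beta: 198 + 80 + 108 = 386

Total: 625 + 386 = 1011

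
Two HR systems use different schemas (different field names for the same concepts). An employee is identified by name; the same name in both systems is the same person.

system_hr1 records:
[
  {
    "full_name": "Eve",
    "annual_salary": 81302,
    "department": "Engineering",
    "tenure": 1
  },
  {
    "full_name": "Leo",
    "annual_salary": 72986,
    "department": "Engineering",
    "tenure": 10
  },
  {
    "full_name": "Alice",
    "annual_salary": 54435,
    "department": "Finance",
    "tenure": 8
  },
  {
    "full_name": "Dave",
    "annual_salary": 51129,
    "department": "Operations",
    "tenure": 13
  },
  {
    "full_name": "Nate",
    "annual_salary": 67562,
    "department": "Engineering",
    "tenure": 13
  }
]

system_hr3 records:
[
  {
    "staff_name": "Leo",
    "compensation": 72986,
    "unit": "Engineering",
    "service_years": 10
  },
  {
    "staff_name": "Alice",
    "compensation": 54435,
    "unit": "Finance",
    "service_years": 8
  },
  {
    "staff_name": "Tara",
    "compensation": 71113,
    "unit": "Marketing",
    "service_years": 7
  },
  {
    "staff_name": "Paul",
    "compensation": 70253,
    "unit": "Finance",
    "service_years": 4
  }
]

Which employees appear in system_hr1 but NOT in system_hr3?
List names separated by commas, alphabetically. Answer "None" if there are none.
Dave, Eve, Nate

Schema mapping: "full_name" (system_hr1) = "staff_name" (system_hr3) = employee name

Names in system_hr1: ['Alice', 'Dave', 'Eve', 'Leo', 'Nate']
Names in system_hr3: ['Alice', 'Leo', 'Paul', 'Tara']

In system_hr1 but not system_hr3: ['Dave', 'Eve', 'Nate']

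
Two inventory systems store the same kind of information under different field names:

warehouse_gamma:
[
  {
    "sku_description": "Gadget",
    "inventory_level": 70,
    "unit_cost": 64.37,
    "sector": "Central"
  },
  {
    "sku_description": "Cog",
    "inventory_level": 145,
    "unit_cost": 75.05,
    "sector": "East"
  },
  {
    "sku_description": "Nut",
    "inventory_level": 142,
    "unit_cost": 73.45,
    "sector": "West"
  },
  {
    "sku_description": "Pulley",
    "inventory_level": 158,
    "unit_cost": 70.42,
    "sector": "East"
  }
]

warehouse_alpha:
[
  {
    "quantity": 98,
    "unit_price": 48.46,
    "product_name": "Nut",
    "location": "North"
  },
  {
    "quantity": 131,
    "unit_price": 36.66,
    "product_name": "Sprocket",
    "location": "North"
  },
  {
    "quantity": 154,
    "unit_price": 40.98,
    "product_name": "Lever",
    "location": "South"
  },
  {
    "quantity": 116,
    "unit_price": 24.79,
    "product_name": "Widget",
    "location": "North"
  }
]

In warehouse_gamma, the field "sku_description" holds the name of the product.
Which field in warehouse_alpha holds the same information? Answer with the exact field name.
product_name

In warehouse_gamma, "sku_description" holds the name of the product.
The fields in warehouse_alpha are: "quantity", "unit_price", "product_name", "location".
"product_name" is the match: the name refers to the same concept and its values are product-name strings (e.g. 'Lever', 'Nut').
The other fields ("quantity", "unit_price", "location") hold different kinds of data.

So "sku_description" in warehouse_gamma corresponds to "product_name" in warehouse_alpha.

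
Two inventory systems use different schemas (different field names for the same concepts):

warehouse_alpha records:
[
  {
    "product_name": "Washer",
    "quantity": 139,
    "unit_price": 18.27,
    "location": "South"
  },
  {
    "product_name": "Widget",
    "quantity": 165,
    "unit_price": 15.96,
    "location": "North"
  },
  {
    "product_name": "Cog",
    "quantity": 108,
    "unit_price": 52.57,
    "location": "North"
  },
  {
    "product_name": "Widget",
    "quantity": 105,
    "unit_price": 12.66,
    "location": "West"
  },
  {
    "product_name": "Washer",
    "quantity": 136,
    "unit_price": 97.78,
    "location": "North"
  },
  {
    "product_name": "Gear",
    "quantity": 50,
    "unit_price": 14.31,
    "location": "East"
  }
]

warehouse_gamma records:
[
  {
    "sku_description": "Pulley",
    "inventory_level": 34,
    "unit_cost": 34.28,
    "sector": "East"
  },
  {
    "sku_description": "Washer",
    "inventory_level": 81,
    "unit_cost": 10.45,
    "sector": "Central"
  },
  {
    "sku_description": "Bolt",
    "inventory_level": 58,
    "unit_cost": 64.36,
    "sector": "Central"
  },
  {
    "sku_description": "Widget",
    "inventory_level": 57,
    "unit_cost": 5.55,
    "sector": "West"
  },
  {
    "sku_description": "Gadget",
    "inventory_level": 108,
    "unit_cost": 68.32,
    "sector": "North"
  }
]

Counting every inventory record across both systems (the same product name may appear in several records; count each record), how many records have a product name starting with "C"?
1

Schema mapping: "product_name" (warehouse_alpha) = "sku_description" (warehouse_gamma) = product name

Records with product name starting with "C" in warehouse_alpha: 1
Records with product name starting with "C" in warehouse_gamma: 0

Total: 1 + 0 = 1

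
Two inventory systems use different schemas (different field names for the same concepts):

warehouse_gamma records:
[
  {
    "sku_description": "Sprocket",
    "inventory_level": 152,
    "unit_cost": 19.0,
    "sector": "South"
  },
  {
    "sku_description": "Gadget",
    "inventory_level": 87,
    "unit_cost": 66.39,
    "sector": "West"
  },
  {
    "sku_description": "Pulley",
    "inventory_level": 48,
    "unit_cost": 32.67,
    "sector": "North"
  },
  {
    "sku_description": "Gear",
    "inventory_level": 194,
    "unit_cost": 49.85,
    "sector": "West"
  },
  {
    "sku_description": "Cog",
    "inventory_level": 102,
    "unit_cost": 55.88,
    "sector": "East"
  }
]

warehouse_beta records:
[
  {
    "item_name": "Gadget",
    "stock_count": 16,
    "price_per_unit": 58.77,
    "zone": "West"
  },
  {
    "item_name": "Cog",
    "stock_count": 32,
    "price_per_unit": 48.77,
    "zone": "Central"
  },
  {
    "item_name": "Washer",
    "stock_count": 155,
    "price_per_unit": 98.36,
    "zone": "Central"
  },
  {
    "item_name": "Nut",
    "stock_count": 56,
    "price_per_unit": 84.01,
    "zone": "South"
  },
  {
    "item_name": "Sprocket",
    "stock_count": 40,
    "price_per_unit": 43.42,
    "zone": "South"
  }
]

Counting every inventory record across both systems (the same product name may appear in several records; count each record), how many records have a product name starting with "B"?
0

Schema mapping: "sku_description" (warehouse_gamma) = "item_name" (warehouse_beta) = product name

Records with product name starting with "B" in warehouse_gamma: 0
Records with product name starting with "B" in warehouse_beta: 0

Total: 0 + 0 = 0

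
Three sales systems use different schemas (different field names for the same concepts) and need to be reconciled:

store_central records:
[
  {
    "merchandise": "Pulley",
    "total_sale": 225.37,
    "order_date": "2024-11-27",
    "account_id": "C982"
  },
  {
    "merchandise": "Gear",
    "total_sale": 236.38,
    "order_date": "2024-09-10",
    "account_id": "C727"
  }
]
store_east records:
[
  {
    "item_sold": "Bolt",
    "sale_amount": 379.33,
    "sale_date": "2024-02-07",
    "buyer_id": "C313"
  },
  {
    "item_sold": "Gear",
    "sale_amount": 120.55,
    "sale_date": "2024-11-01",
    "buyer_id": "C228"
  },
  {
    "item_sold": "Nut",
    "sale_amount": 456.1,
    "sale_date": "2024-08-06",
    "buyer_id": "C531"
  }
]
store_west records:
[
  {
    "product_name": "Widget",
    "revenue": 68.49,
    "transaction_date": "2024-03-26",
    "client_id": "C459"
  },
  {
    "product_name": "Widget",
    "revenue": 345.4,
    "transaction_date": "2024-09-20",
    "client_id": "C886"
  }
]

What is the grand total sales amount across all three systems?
1831.62

Schema reconciliation - all amount fields map to sale amount:

store_central (total_sale): 461.75
store_east (sale_amount): 955.98
store_west (revenue): 413.89

Grand total: 1831.62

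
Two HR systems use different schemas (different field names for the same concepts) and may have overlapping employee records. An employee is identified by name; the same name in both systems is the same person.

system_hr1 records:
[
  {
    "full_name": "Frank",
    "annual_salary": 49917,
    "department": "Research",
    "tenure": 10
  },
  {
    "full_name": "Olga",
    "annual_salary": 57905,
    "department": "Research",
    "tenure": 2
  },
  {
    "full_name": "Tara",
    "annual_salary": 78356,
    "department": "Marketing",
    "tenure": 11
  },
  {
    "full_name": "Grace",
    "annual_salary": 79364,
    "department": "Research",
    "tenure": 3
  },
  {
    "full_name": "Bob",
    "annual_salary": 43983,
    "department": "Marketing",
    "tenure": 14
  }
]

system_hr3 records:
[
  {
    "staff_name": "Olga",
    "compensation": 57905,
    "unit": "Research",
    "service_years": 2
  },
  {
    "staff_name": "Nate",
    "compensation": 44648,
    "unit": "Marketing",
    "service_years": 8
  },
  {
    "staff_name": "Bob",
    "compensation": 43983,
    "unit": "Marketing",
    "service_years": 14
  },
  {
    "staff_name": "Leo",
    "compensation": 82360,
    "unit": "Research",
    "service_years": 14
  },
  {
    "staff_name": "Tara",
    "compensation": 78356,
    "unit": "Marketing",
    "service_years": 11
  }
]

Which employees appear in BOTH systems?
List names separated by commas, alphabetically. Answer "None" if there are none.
Bob, Olga, Tara

Schema mapping: "full_name" (system_hr1) = "staff_name" (system_hr3) = employee name

Names in system_hr1: ['Bob', 'Frank', 'Grace', 'Olga', 'Tara']
Names in system_hr3: ['Bob', 'Leo', 'Nate', 'Olga', 'Tara']

Intersection: ['Bob', 'Olga', 'Tara']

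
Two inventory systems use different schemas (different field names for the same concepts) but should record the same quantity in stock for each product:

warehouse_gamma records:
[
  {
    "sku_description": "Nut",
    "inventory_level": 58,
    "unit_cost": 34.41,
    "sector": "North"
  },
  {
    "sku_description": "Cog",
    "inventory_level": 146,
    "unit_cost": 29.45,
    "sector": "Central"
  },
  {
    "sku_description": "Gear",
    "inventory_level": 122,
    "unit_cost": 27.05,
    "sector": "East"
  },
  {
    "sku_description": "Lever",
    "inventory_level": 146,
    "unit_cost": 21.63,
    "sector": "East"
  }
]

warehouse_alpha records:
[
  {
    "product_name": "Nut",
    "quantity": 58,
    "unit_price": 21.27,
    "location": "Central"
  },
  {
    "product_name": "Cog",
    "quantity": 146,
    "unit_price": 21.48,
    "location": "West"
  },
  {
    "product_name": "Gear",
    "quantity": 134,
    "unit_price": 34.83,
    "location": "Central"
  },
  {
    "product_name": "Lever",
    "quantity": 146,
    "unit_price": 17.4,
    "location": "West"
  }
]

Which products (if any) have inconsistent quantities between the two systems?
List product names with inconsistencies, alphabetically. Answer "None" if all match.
Gear

Schema mappings:
- "sku_description" (warehouse_gamma) = "product_name" (warehouse_alpha) = product name
- "inventory_level" (warehouse_gamma) = "quantity" (warehouse_alpha) = quantity

Comparison:
  Nut: 58 vs 58 - MATCH
  Cog: 146 vs 146 - MATCH
  Gear: 122 vs 134 - MISMATCH
  Lever: 146 vs 146 - MATCH

Products with inconsistencies: Gear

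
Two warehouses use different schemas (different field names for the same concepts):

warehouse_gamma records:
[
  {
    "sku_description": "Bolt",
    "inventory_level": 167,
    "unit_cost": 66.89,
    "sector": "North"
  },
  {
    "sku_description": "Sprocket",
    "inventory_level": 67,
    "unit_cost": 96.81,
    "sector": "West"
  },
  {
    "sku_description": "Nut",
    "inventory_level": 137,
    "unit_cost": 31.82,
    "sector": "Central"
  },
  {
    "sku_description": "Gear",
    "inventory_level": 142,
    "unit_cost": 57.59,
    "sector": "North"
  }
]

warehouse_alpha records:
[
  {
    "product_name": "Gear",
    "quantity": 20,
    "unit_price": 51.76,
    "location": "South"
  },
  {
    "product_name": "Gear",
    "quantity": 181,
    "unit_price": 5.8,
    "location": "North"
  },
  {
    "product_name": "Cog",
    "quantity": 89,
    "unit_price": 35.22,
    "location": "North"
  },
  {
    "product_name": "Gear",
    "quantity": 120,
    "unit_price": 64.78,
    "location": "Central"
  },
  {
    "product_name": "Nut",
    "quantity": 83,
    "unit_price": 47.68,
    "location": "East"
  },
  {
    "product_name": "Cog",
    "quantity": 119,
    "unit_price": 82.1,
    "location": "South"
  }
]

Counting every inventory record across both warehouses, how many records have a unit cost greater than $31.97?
8

Schema mapping: "unit_cost" (warehouse_gamma) = "unit_price" (warehouse_alpha) = unit cost

Records > $31.97 in warehouse_gamma: 3
Records > $31.97 in warehouse_alpha: 5

Total count: 3 + 5 = 8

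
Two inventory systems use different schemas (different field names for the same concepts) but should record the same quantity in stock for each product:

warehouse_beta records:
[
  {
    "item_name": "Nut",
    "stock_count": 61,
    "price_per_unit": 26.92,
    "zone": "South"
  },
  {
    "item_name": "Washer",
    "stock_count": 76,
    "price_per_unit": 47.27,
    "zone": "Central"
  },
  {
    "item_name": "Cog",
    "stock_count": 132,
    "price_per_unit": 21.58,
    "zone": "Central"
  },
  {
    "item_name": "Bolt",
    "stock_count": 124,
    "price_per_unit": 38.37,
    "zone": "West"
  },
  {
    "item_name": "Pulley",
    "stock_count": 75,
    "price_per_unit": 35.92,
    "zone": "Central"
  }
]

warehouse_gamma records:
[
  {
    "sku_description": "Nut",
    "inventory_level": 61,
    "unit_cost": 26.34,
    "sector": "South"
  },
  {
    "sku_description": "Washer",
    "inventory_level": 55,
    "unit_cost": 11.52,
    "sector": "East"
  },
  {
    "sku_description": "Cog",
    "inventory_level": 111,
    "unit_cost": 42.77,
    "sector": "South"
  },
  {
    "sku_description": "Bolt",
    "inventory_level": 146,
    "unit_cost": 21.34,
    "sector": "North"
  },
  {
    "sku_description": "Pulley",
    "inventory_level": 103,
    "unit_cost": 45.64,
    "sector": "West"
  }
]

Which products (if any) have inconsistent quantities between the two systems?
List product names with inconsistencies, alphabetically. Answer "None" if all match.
Bolt, Cog, Pulley, Washer

Schema mappings:
- "item_name" (warehouse_beta) = "sku_description" (warehouse_gamma) = product name
- "stock_count" (warehouse_beta) = "inventory_level" (warehouse_gamma) = quantity

Comparison:
  Nut: 61 vs 61 - MATCH
  Washer: 76 vs 55 - MISMATCH
  Cog: 132 vs 111 - MISMATCH
  Bolt: 124 vs 146 - MISMATCH
  Pulley: 75 vs 103 - MISMATCH

Products with inconsistencies: Bolt, Cog, Pulley, Washer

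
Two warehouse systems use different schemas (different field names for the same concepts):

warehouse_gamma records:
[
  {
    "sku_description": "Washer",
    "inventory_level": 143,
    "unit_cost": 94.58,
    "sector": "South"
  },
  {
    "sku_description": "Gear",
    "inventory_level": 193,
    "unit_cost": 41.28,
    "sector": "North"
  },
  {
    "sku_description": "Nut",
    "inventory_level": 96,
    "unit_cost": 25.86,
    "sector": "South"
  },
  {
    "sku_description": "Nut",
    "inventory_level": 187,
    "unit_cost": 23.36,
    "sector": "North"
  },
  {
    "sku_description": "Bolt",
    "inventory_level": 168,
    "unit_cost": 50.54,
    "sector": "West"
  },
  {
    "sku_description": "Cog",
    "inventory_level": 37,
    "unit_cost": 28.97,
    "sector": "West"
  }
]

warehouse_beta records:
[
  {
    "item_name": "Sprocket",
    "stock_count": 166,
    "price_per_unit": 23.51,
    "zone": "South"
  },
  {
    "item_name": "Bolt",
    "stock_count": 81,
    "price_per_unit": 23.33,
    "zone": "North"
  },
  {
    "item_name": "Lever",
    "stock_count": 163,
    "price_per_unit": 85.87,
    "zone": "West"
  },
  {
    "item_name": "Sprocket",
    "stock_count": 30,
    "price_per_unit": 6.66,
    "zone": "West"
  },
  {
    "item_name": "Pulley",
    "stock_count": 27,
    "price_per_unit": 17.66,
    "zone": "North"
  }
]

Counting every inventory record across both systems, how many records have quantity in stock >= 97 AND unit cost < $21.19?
0

Schema mappings:
- "inventory_level" (warehouse_gamma) = "stock_count" (warehouse_beta) = quantity
- "unit_cost" (warehouse_gamma) = "price_per_unit" (warehouse_beta) = unit cost

Records meeting both conditions in warehouse_gamma: 0
Records meeting both conditions in warehouse_beta: 0

Total: 0 + 0 = 0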